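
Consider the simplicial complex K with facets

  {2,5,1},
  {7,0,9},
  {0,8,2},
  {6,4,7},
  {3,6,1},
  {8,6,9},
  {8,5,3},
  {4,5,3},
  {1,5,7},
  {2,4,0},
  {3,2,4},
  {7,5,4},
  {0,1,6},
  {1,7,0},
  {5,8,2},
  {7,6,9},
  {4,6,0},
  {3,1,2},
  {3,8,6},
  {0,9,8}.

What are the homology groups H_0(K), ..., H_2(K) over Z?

Take the total order 0 < 1 < 2 < 3 < 4 < 5 < 6 < 7 < 8 < 9 on the vertex set. Then K (dimension 2) consists of the simplices:

  0-simplices (10): [0], [1], [2], [3], [4], [5], [6], [7], [8], [9]
  1-simplices (30): (30 of them)
  2-simplices (20): (20 of them)

so the chain groups are C_0 ≅ Z^10, C_1 ≅ Z^30, C_2 ≅ Z^20.

The boundary map ∂_1: C_1 → C_0 sends each edge [p,q] (with p < q) to q − p. For instance
  ∂[6,9] = [9] − [6].
As a 10×30 matrix over Z this has rank 9, with invariant factors (1,1,1,1,1,1,1,1,1).

∂_2: C_2 → C_1 sends each 2-simplex [p,q,r] to [q,r] − [p,r] + [p,q]. For instance
  ∂[0,1,6] = [1,6] − [0,6] + [0,1],
  ∂[0,8,9] = [8,9] − [0,9] + [0,8].
The 30×20 boundary matrix has rank 20 and Smith normal form diag(1,1,1,1,1,1,1,1,1,1,1,1,1,1,1,1,1,1,1,2).

Reading off H_k = ker ∂_k / im ∂_{k+1}:

  H_0: rank C_0 − rank ∂_1 = 10 − 9 = 1, and the invariant factors of ∂_1 are all 1, so H_0 ≅ Z.
  H_1: rank ker ∂_1 − rank ∂_2 = (30 − 9) − 20 = 1, and ∂_2 has invariant factor 2 > 1, so H_1 ≅ Z ⊕ Z/2Z.
  H_2: rank ker ∂_2 − rank ∂_3 = (20 − 20) − 0 = 0, and there is no ∂_3, so H_2 ≅ 0.

As a check, the Euler characteristic is 10 − 30 + 20 = 0, which agrees with 1 − 1 + 0 = 0.

H_0 = Z,  H_1 = Z ⊕ Z/2Z,  H_2 = 0.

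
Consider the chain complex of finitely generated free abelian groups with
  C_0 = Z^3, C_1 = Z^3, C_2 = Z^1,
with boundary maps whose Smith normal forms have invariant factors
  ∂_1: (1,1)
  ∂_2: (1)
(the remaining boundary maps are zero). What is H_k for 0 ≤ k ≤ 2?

H_0: b_0 = 3 − 0 − 2 = 1; torsion from ∂_1 factors > 1: none. So H_0 = Z.
H_1: b_1 = 3 − 2 − 1 = 0; torsion from ∂_2 factors > 1: none. So H_1 = 0.
H_2: b_2 = 1 − 1 − 0 = 0; torsion from ∂_3 factors > 1: none. So H_2 = 0.

H_0 = Z,  H_1 = 0,  H_2 = 0.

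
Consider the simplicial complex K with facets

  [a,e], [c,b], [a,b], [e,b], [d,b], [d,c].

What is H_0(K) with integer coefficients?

Take the total order a < b < c < d < e on the vertex set. Then K (dimension 1) consists of the simplices:

  0-simplices (5): a, b, c, d, e
  1-simplices (6): ab, ae, bc, bd, be, cd

so the chain groups are C_0 ≅ Z^5, C_1 ≅ Z^6.

∂_1: C_1 → C_0 maps an edge to its endpoints' difference, ∂[p,q] = q − p. For instance
  ∂bc = c − b.
As a 5×6 matrix over Z this has rank 4, with invariant factors (1,1,1,1).

Now H_k = ker ∂_k / im ∂_{k+1}, so:

  H_0: rank C_0 − rank ∂_1 = 5 − 4 = 1, and the invariant factors of ∂_1 are all 1, so H_0 ≅ Z.

H_0 ≅ Z.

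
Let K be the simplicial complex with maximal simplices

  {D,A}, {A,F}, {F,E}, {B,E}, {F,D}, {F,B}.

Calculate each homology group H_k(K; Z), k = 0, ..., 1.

We work with the vertex ordering A < B < D < E < F. The simplices of K, each written with vertices in increasing order, are:

  0-simplices (5): A, B, D, E, F
  1-simplices (6): AD, AF, BE, BF, DF, EF

Hence C_0 ≅ Z^5, C_1 ≅ Z^6.

Boundary ∂_1: C_1 → C_0 sends each edge [p,q] (with p < q) to q − p.
The resulting 5×6 matrix has rank 4, and its Smith normal form has invariant factors (1,1,1,1).

Reading off H_k = ker ∂_k / im ∂_{k+1}:

  H_0: rank C_0 − rank ∂_1 = 5 − 4 = 1, and the invariant factors of ∂_1 are all 1, so H_0 = Z.
  H_1: rank ker ∂_1 − rank ∂_2 = (6 − 4) − 0 = 2, and there is no ∂_2, so H_1 = Z^2.

H_0 = Z,  H_1 = Z^2.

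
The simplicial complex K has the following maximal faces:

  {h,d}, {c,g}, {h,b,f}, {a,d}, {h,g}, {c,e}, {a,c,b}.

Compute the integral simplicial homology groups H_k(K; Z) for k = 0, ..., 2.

H_0 = Z,  H_1 = Z^2,  H_2 = 0.

Fix the vertex order a < b < c < d < e < f < g < h and write every simplex with vertices in increasing order. Then dim K = 2 and the simplices of K are:

  0-simplices (8): a, b, c, d, e, f, g, h
  1-simplices (11): ab, ac, ad, bc, bf, bh, ce, cg, dh, fh, gh
  2-simplices (2): abc, bfh

so the chain groups are C_0 ≅ Z^8, C_1 ≅ Z^11, C_2 ≅ Z^2.

The boundary map ∂_1: C_1 → C_0 sends each edge [p,q] (with p < q) to q − p. For instance
  ∂ce = e − c.
This gives a 8×11 integer matrix of rank 7; reducing to Smith normal form yields diagonal entries (1,1,1,1,1,1,1).

∂_2: C_2 → C_1 acts by ∂[p,q,r] = [q,r] − [p,r] + [p,q]. For instance
  ∂bfh = fh − bh + bf,
  ∂abc = bc − ac + ab.
The 11×2 boundary matrix has rank 2 and Smith normal form diag(1,1).

Reading off H_k = ker ∂_k / im ∂_{k+1}:

  H_0: rank C_0 − rank ∂_1 = 8 − 7 = 1, and the invariant factors of ∂_1 are all 1, so H_0 ≅ Z.
  H_1: rank ker ∂_1 − rank ∂_2 = (11 − 7) − 2 = 2, and the invariant factors of ∂_2 are all 1, so H_1 ≅ Z^2.
  H_2: rank ker ∂_2 − rank ∂_3 = (2 − 2) − 0 = 0, and there is no ∂_3, so H_2 ≅ 0.

As a check, the Euler characteristic is 8 − 11 + 2 = -1, which agrees with 1 − 2 + 0 = -1.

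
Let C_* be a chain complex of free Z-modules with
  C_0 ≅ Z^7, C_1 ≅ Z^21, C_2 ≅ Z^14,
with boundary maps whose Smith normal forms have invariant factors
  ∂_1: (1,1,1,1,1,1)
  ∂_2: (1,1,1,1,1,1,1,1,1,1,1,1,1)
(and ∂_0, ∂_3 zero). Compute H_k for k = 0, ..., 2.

H_0 ≅ Z,  H_1 ≅ Z^2,  H_2 ≅ Z.

H_0: b_0 = 7 − 0 − 6 = 1; torsion from ∂_1 factors > 1: none. So H_0 ≅ Z.
H_1: b_1 = 21 − 6 − 13 = 2; torsion from ∂_2 factors > 1: none. So H_1 ≅ Z^2.
H_2: b_2 = 14 − 13 − 0 = 1; torsion from ∂_3 factors > 1: none. So H_2 ≅ Z.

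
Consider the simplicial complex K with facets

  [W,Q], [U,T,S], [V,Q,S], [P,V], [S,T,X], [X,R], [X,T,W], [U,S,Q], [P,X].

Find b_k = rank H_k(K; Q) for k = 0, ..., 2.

b_0 = 1, b_1 = 2, b_2 = 0.

We work with the vertex ordering P < Q < R < S < T < U < V < W < X. The simplices of K, each written with vertices in increasing order, are:

  0-simplices (9): P, Q, R, S, T, U, V, W, X
  1-simplices (15): PV, PX, QS, QU, QV, QW, RX, ST, SU, SV, SX, TU, TW, TX, WX
  2-simplices (5): QSU, QSV, STU, STX, TWX

giving chain groups C_0 ≅ Z^9, C_1 ≅ Z^15, C_2 ≅ Z^5.

∂_1: C_1 → C_0 is given by ∂[p,q] = [q] − [p]. For instance
  ∂QW = W − Q.
This gives a 9×15 integer matrix of rank 8; reducing to Smith normal form yields diagonal entries (1,1,1,1,1,1,1,1).

Boundary ∂_2: C_2 → C_1 acts by ∂[p,q,r] = [q,r] − [p,r] + [p,q]. For instance
  ∂QSU = SU − QU + QS,
  ∂QSV = SV − QV + QS.
As a 15×5 matrix over Z this has rank 5, with invariant factors (1,1,1,1,1).

Computing H_k = (kernel of ∂_k) / (image of ∂_{k+1}):

  H_0: rank C_0 − rank ∂_1 = 9 − 8 = 1, and the invariant factors of ∂_1 are all 1, so H_0 = Z.
  H_1: rank ker ∂_1 − rank ∂_2 = (15 − 8) − 5 = 2, and the invariant factors of ∂_2 are all 1, so H_1 = Z^2.
  H_2: rank ker ∂_2 − rank ∂_3 = (5 − 5) − 0 = 0, and there is no ∂_3, so H_2 = 0.

Hence the Betti numbers are b_0 = 1, b_1 = 2, b_2 = 0.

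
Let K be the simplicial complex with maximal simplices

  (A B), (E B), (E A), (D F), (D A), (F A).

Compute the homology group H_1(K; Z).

H_1 = Z^2.

Take the total order A < B < D < E < F on the vertex set. Then K (dimension 1) consists of the simplices:

  0-simplices (5): A, B, D, E, F
  1-simplices (6): AB, AD, AE, AF, BE, DF

Hence C_0 ≅ Z^5, C_1 ≅ Z^6.

The boundary map ∂_1: C_1 → C_0 maps an edge to its endpoints' difference, ∂[p,q] = q − p.
The resulting 5×6 matrix has rank 4, and its Smith normal form has invariant factors (1,1,1,1).

Now H_k = ker ∂_k / im ∂_{k+1}, so:

  H_1: rank ker ∂_1 − rank ∂_2 = (6 − 4) − 0 = 2, and there is no ∂_2, so H_1 ≅ Z^2.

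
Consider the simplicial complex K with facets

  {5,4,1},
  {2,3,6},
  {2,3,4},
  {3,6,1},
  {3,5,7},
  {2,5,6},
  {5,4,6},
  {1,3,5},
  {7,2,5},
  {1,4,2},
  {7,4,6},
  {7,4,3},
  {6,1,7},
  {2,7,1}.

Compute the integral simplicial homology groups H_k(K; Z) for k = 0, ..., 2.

H_0 = Z,  H_1 = Z^2,  H_2 = Z.

Take the total order 1 < 2 < 3 < 4 < 5 < 6 < 7 on the vertex set. Then K (dimension 2) consists of the simplices:

  0-simplices (7): [1], [2], [3], [4], [5], [6], [7]
  1-simplices (21): [1,2], [1,3], [1,4], [1,5], [1,6], [1,7], [2,3], [2,4], [2,5], [2,6], [2,7], [3,4], [3,5], [3,6], [3,7], [4,5], [4,6], [4,7], [5,6], [5,7], [6,7]
  2-simplices (14): [1,2,4], [1,2,7], [1,3,5], [1,3,6], [1,4,5], [1,6,7], [2,3,4], [2,3,6], [2,5,6], [2,5,7], [3,4,7], [3,5,7], [4,5,6], [4,6,7]

giving chain groups C_0 ≅ Z^7, C_1 ≅ Z^21, C_2 ≅ Z^14.

Boundary ∂_1: C_1 → C_0 is given by ∂[p,q] = [q] − [p].
The resulting 7×21 matrix has rank 6, and its Smith normal form has invariant factors (1,1,1,1,1,1).

Boundary ∂_2: C_2 → C_1 acts by ∂[p,q,r] = [q,r] − [p,r] + [p,q]. For instance
  ∂[1,3,5] = [3,5] − [1,5] + [1,3],
  ∂[2,5,7] = [5,7] − [2,7] + [2,5].
This gives a 21×14 integer matrix of rank 13; reducing to Smith normal form yields diagonal entries (1,1,1,1,1,1,1,1,1,1,1,1,1).

Reading off H_k = ker ∂_k / im ∂_{k+1}:

  H_0: rank C_0 − rank ∂_1 = 7 − 6 = 1, and the invariant factors of ∂_1 are all 1, so H_0 ≅ Z.
  H_1: rank ker ∂_1 − rank ∂_2 = (21 − 6) − 13 = 2, and the invariant factors of ∂_2 are all 1, so H_1 ≅ Z^2.
  H_2: rank ker ∂_2 − rank ∂_3 = (14 − 13) − 0 = 1, and there is no ∂_3, so H_2 ≅ Z.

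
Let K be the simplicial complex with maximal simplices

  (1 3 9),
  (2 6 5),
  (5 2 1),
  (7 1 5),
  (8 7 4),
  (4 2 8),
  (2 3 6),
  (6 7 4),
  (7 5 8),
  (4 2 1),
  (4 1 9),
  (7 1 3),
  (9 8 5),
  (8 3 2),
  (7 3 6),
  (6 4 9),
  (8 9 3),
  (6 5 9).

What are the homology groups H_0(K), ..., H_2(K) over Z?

We work with the vertex ordering 1 < 2 < 3 < 4 < 5 < 6 < 7 < 8 < 9. The simplices of K, each written with vertices in increasing order, are:

  0-simplices (9): [1], [2], [3], [4], [5], [6], [7], [8], [9]
  1-simplices (27): (27 of them)
  2-simplices (18): [1,2,4], [1,2,5], [1,3,7], [1,3,9], [1,4,9], [1,5,7], [2,3,6], [2,3,8], [2,4,8], [2,5,6], [3,6,7], [3,8,9], [4,6,7], [4,6,9], [4,7,8], [5,6,9], [5,7,8], [5,8,9]

Hence C_0 ≅ Z^9, C_1 ≅ Z^27, C_2 ≅ Z^18.

∂_1: C_1 → C_0 is given by ∂[p,q] = [q] − [p].
This gives a 9×27 integer matrix of rank 8; reducing to Smith normal form yields diagonal entries (1,1,1,1,1,1,1,1).

The boundary map ∂_2: C_2 → C_1 maps a triangle to the signed sum of its edges. For instance
  ∂[3,6,7] = [6,7] − [3,7] + [3,6],
  ∂[4,7,8] = [7,8] − [4,8] + [4,7].
This gives a 27×18 integer matrix of rank 17; reducing to Smith normal form yields diagonal entries (1,1,1,1,1,1,1,1,1,1,1,1,1,1,1,1,1).

From H_k ≅ ker(∂_k) / im(∂_{k+1}) we obtain:

  H_0: rank C_0 − rank ∂_1 = 9 − 8 = 1, and the invariant factors of ∂_1 are all 1, so H_0 ≅ Z.
  H_1: rank ker ∂_1 − rank ∂_2 = (27 − 8) − 17 = 2, and the invariant factors of ∂_2 are all 1, so H_1 ≅ Z^2.
  H_2: rank ker ∂_2 − rank ∂_3 = (18 − 17) − 0 = 1, and there is no ∂_3, so H_2 ≅ Z.

As a check, the Euler characteristic is 9 − 27 + 18 = 0, which agrees with 1 − 2 + 1 = 0.
(K is a triangulation of the torus T^2.)

H_0 ≅ Z,  H_1 ≅ Z^2,  H_2 ≅ Z.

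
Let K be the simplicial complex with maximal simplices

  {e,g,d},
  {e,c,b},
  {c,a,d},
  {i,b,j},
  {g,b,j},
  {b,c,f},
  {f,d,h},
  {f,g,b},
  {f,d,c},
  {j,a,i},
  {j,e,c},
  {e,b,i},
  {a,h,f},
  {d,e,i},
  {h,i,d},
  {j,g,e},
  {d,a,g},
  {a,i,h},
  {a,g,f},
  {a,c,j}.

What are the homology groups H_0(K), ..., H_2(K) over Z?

H_0 ≅ Z,  H_1 ≅ Z ⊕ Z/2Z,  H_2 = 0.

We work with the vertex ordering a < b < c < d < e < f < g < h < i < j. The simplices of K, each written with vertices in increasing order, are:

  0-simplices (10): a, b, c, d, e, f, g, h, i, j
  1-simplices (30): ac, ad, af, ag, ah, ai, aj, bc, be, bf, bg, bi, bj, cd, ce, cf, cj, de, df, dg, dh, di, eg, ei, ej, fg, fh, gj, hi, ij
  2-simplices (20): acd, acj, adg, afg, afh, ahi, aij, bce, bcf, bei, bfg, bgj, bij, cdf, cej, deg, dei, dfh, dhi, egj

Hence C_0 ≅ Z^10, C_1 ≅ Z^30, C_2 ≅ Z^20.

The boundary map ∂_1: C_1 → C_0 maps an edge to its endpoints' difference, ∂[p,q] = q − p. For instance
  ∂ai = i − a.
As a 10×30 matrix over Z this has rank 9, with invariant factors (1,1,1,1,1,1,1,1,1).

∂_2: C_2 → C_1 maps a triangle to the signed sum of its edges. For instance
  ∂dfh = fh − dh + df,
  ∂bcf = cf − bf + bc.
The resulting 30×20 matrix has rank 20, and its Smith normal form has invariant factors (1,1,1,1,1,1,1,1,1,1,1,1,1,1,1,1,1,1,1,2).

From H_k ≅ ker(∂_k) / im(∂_{k+1}) we obtain:

  H_0: rank C_0 − rank ∂_1 = 10 − 9 = 1, and the invariant factors of ∂_1 are all 1, so H_0 = Z.
  H_1: rank ker ∂_1 − rank ∂_2 = (30 − 9) − 20 = 1, and ∂_2 has invariant factor 2 > 1, so H_1 = Z ⊕ Z/2Z.
  H_2: rank ker ∂_2 − rank ∂_3 = (20 − 20) − 0 = 0, and there is no ∂_3, so H_2 = 0.

(K is a triangulation of the Klein bottle.)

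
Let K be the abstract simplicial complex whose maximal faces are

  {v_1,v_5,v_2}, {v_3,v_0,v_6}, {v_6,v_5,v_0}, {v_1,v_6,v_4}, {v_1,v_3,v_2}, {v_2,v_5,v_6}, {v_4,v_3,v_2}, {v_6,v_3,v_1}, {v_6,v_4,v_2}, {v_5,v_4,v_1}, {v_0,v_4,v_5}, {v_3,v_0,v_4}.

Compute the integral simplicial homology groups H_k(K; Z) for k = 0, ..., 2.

We work with the vertex ordering v_0 < v_1 < v_2 < v_3 < v_4 < v_5 < v_6. The simplices of K, each written with vertices in increasing order, are:

  0-simplices (7): [v_0], [v_1], [v_2], [v_3], [v_4], [v_5], [v_6]
  1-simplices (18): (18 of them)
  2-simplices (12): (12 of them)

Hence C_0 ≅ Z^7, C_1 ≅ Z^18, C_2 ≅ Z^12.

The boundary map ∂_1: C_1 → C_0 is given by ∂[p,q] = [q] − [p]. For instance
  ∂[v_0,v_3] = [v_3] − [v_0].
As a 7×18 matrix over Z this has rank 6, with invariant factors (1,1,1,1,1,1).

Boundary ∂_2: C_2 → C_1 maps a triangle to the signed sum of its edges. For instance
  ∂[v_0,v_5,v_6] = [v_5,v_6] − [v_0,v_6] + [v_0,v_5],
  ∂[v_0,v_3,v_4] = [v_3,v_4] − [v_0,v_4] + [v_0,v_3].
The 18×12 boundary matrix has rank 12 and Smith normal form diag(1,1,1,1,1,1,1,1,1,1,1,2).

From H_k ≅ ker(∂_k) / im(∂_{k+1}) we obtain:

  H_0: rank C_0 − rank ∂_1 = 7 − 6 = 1, and the invariant factors of ∂_1 are all 1, so H_0 ≅ Z.
  H_1: rank ker ∂_1 − rank ∂_2 = (18 − 6) − 12 = 0, and ∂_2 has invariant factor 2 > 1, so H_1 ≅ Z_2.
  H_2: rank ker ∂_2 − rank ∂_3 = (12 − 12) − 0 = 0, and there is no ∂_3, so H_2 ≅ 0.

H_0 ≅ Z,  H_1 ≅ Z_2,  H_2 = 0.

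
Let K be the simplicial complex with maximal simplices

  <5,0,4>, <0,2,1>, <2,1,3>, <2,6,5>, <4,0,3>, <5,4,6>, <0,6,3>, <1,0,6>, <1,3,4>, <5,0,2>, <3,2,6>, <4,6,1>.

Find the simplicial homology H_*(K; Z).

Take the total order 0 < 1 < 2 < 3 < 4 < 5 < 6 on the vertex set. Then K (dimension 2) consists of the simplices:

  0-simplices (7): [0], [1], [2], [3], [4], [5], [6]
  1-simplices (18): [0,1], [0,2], [0,3], [0,4], [0,5], [0,6], [1,2], [1,3], [1,4], [1,6], [2,3], [2,5], [2,6], [3,4], [3,6], [4,5], [4,6], [5,6]
  2-simplices (12): [0,1,2], [0,1,6], [0,2,5], [0,3,4], [0,3,6], [0,4,5], [1,2,3], [1,3,4], [1,4,6], [2,3,6], [2,5,6], [4,5,6]

giving chain groups C_0 ≅ Z^7, C_1 ≅ Z^18, C_2 ≅ Z^12.

The boundary map ∂_1: C_1 → C_0 maps an edge to its endpoints' difference, ∂[p,q] = q − p.
As a 7×18 matrix over Z this has rank 6, with invariant factors (1,1,1,1,1,1).

∂_2: C_2 → C_1 sends each 2-simplex [p,q,r] to [q,r] − [p,r] + [p,q]. For instance
  ∂[0,1,2] = [1,2] − [0,2] + [0,1],
  ∂[0,1,6] = [1,6] − [0,6] + [0,1].
This gives a 18×12 integer matrix of rank 12; reducing to Smith normal form yields diagonal entries (1,1,1,1,1,1,1,1,1,1,1,2).

Reading off H_k = ker ∂_k / im ∂_{k+1}:

  H_0: rank C_0 − rank ∂_1 = 7 − 6 = 1, and the invariant factors of ∂_1 are all 1, so H_0 = Z.
  H_1: rank ker ∂_1 − rank ∂_2 = (18 − 6) − 12 = 0, and ∂_2 has invariant factor 2 > 1, so H_1 = Z_2.
  H_2: rank ker ∂_2 − rank ∂_3 = (12 − 12) − 0 = 0, and there is no ∂_3, so H_2 = 0.

As a check, the Euler characteristic is 7 − 18 + 12 = 1, which agrees with 1 − 0 + 0 = 1.
(K is a triangulation of the real projective plane RP^2.)

H_0 ≅ Z,  H_1 ≅ Z_2,  H_2 = 0.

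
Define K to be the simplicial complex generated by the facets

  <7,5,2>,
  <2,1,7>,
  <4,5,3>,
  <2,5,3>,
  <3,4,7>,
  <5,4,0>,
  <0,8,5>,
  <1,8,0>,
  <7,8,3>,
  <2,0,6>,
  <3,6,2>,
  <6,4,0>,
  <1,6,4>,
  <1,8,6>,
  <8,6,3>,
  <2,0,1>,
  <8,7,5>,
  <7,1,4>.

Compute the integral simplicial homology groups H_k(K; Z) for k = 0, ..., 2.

H_0 = Z,  H_1 = Z ⊕ Z/2,  H_2 = 0.

Fix the vertex order 0 < 1 < 2 < 3 < 4 < 5 < 6 < 7 < 8 and write every simplex with vertices in increasing order. Then dim K = 2 and the simplices of K are:

  0-simplices (9): [0], [1], [2], [3], [4], [5], [6], [7], [8]
  1-simplices (27): (27 of them)
  2-simplices (18): [0,1,2], [0,1,8], [0,2,6], [0,4,5], [0,4,6], [0,5,8], [1,2,7], [1,4,6], [1,4,7], [1,6,8], [2,3,5], [2,3,6], [2,5,7], [3,4,5], [3,4,7], [3,6,8], [3,7,8], [5,7,8]

so the chain groups are C_0 ≅ Z^9, C_1 ≅ Z^27, C_2 ≅ Z^18.

Boundary ∂_1: C_1 → C_0 sends each edge [p,q] (with p < q) to q − p. For instance
  ∂[1,8] = [8] − [1].
As a 9×27 matrix over Z this has rank 8, with invariant factors (1,1,1,1,1,1,1,1).

The boundary map ∂_2: C_2 → C_1 maps a triangle to the signed sum of its edges. For instance
  ∂[3,6,8] = [6,8] − [3,8] + [3,6],
  ∂[2,3,6] = [3,6] − [2,6] + [2,3].
The 27×18 boundary matrix has rank 18 and Smith normal form diag(1,1,1,1,1,1,1,1,1,1,1,1,1,1,1,1,1,2).

Computing H_k = (kernel of ∂_k) / (image of ∂_{k+1}):

  H_0: rank C_0 − rank ∂_1 = 9 − 8 = 1, and the invariant factors of ∂_1 are all 1, so H_0 = Z.
  H_1: rank ker ∂_1 − rank ∂_2 = (27 − 8) − 18 = 1, and ∂_2 has invariant factor 2 > 1, so H_1 = Z ⊕ Z/2.
  H_2: rank ker ∂_2 − rank ∂_3 = (18 − 18) − 0 = 0, and there is no ∂_3, so H_2 = 0.

As a check, the Euler characteristic is 9 − 27 + 18 = 0, which agrees with 1 − 1 + 0 = 0.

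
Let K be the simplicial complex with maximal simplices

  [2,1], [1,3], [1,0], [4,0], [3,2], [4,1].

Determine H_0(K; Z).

H_0 = Z.

Order the vertices as 0 < 1 < 2 < 3 < 4. Listing each simplex with vertices in this order, K has dimension 1 with simplices:

  0-simplices (5): [0], [1], [2], [3], [4]
  1-simplices (6): [0,1], [0,4], [1,2], [1,3], [1,4], [2,3]

Hence C_0 ≅ Z^5, C_1 ≅ Z^6.

∂_1: C_1 → C_0 maps an edge to its endpoints' difference, ∂[p,q] = q − p. For instance
  ∂[1,3] = [3] − [1].
As a 5×6 matrix over Z this has rank 4, with invariant factors (1,1,1,1).

Computing H_k = (kernel of ∂_k) / (image of ∂_{k+1}):

  H_0: rank C_0 − rank ∂_1 = 5 − 4 = 1, and the invariant factors of ∂_1 are all 1, so H_0 = Z.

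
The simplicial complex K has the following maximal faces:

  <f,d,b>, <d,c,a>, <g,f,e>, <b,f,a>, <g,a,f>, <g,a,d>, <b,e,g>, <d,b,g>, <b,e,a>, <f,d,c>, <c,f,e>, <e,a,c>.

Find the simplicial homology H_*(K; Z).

H_0 ≅ Z,  H_1 ≅ Z/2Z,  H_2 = 0.

Fix the vertex order a < b < c < d < e < f < g and write every simplex with vertices in increasing order. Then dim K = 2 and the simplices of K are:

  0-simplices (7): a, b, c, d, e, f, g
  1-simplices (18): ab, ac, ad, ae, af, ag, bd, be, bf, bg, cd, ce, cf, df, dg, ef, eg, fg
  2-simplices (12): abe, abf, acd, ace, adg, afg, bdf, bdg, beg, cdf, cef, efg

giving chain groups C_0 ≅ Z^7, C_1 ≅ Z^18, C_2 ≅ Z^12.

∂_1: C_1 → C_0 is given by ∂[p,q] = [q] − [p]. For instance
  ∂ac = c − a.
As a 7×18 matrix over Z this has rank 6, with invariant factors (1,1,1,1,1,1).

Boundary ∂_2: C_2 → C_1 maps a triangle to the signed sum of its edges. For instance
  ∂bdg = dg − bg + bd,
  ∂cef = ef − cf + ce.
As a 18×12 matrix over Z this has rank 12, with invariant factors (1,1,1,1,1,1,1,1,1,1,1,2).

From H_k ≅ ker(∂_k) / im(∂_{k+1}) we obtain:

  H_0: rank C_0 − rank ∂_1 = 7 − 6 = 1, and the invariant factors of ∂_1 are all 1, so H_0 = Z.
  H_1: rank ker ∂_1 − rank ∂_2 = (18 − 6) − 12 = 0, and ∂_2 has invariant factor 2 > 1, so H_1 = Z/2Z.
  H_2: rank ker ∂_2 − rank ∂_3 = (12 − 12) − 0 = 0, and there is no ∂_3, so H_2 = 0.

As a check, the Euler characteristic is 7 − 18 + 12 = 1, which agrees with 1 − 0 + 0 = 1.
(K is a triangulation of the real projective plane RP^2.)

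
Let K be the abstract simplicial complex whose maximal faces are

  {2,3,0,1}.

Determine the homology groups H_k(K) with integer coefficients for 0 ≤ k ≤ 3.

H_0 = Z,  H_1 = 0,  H_2 = 0,  H_3 = 0.

K has 4 vertices, 6 edges, 4 triangles, 1 3-simplex.
rank ∂_0 = 0, rank ∂_1 = 3 ⇒ b_0 = 4 − 0 − 3 = 1; all invariant factors of ∂_1 are 1 so no torsion. So H_0 ≅ Z.
rank ∂_1 = 3, rank ∂_2 = 3 ⇒ b_1 = 6 − 3 − 3 = 0; all invariant factors of ∂_2 are 1 so no torsion. So H_1 ≅ 0.
rank ∂_2 = 3, rank ∂_3 = 1 ⇒ b_2 = 4 − 3 − 1 = 0; all invariant factors of ∂_3 are 1 so no torsion. So H_2 ≅ 0.
rank ∂_3 = 1, rank ∂_4 = 0 ⇒ b_3 = 1 − 1 − 0 = 0. So H_3 ≅ 0.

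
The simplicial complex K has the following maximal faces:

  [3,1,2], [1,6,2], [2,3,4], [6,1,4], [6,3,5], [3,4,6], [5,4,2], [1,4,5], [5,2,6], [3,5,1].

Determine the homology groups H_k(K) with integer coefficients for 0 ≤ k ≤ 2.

Order the vertices as 1 < 2 < 3 < 4 < 5 < 6. Listing each simplex with vertices in this order, K has dimension 2 with simplices:

  0-simplices (6): [1], [2], [3], [4], [5], [6]
  1-simplices (15): [1,2], [1,3], [1,4], [1,5], [1,6], [2,3], [2,4], [2,5], [2,6], [3,4], [3,5], [3,6], [4,5], [4,6], [5,6]
  2-simplices (10): [1,2,3], [1,2,6], [1,3,5], [1,4,5], [1,4,6], [2,3,4], [2,4,5], [2,5,6], [3,4,6], [3,5,6]

Hence C_0 ≅ Z^6, C_1 ≅ Z^15, C_2 ≅ Z^10.

Boundary ∂_1: C_1 → C_0 is given by ∂[p,q] = [q] − [p]. For instance
  ∂[2,5] = [5] − [2].
This gives a 6×15 integer matrix of rank 5; reducing to Smith normal form yields diagonal entries (1,1,1,1,1).

Boundary ∂_2: C_2 → C_1 acts by ∂[p,q,r] = [q,r] − [p,r] + [p,q]. For instance
  ∂[1,2,6] = [2,6] − [1,6] + [1,2],
  ∂[1,4,5] = [4,5] − [1,5] + [1,4].
The 15×10 boundary matrix has rank 10 and Smith normal form diag(1,1,1,1,1,1,1,1,1,2).

Computing H_k = (kernel of ∂_k) / (image of ∂_{k+1}):

  H_0: rank C_0 − rank ∂_1 = 6 − 5 = 1, and the invariant factors of ∂_1 are all 1, so H_0 = Z.
  H_1: rank ker ∂_1 − rank ∂_2 = (15 − 5) − 10 = 0, and ∂_2 has invariant factor 2 > 1, so H_1 = Z/2.
  H_2: rank ker ∂_2 − rank ∂_3 = (10 − 10) − 0 = 0, and there is no ∂_3, so H_2 = 0.

(K is a triangulation of the real projective plane RP^2.)

H_0 ≅ Z,  H_1 ≅ Z/2,  H_2 = 0.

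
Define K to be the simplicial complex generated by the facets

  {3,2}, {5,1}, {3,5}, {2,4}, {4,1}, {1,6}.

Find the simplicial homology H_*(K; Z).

H_0 = Z,  H_1 = Z.

We work with the vertex ordering 1 < 2 < 3 < 4 < 5 < 6. The simplices of K, each written with vertices in increasing order, are:

  0-simplices (6): [1], [2], [3], [4], [5], [6]
  1-simplices (6): [1,4], [1,5], [1,6], [2,3], [2,4], [3,5]

Hence C_0 ≅ Z^6, C_1 ≅ Z^6.

Boundary ∂_1: C_1 → C_0 maps an edge to its endpoints' difference, ∂[p,q] = q − p.
The 6×6 boundary matrix has rank 5 and Smith normal form diag(1,1,1,1,1).

Computing H_k = (kernel of ∂_k) / (image of ∂_{k+1}):

  H_0: rank C_0 − rank ∂_1 = 6 − 5 = 1, and the invariant factors of ∂_1 are all 1, so H_0 = Z.
  H_1: rank ker ∂_1 − rank ∂_2 = (6 − 5) − 0 = 1, and there is no ∂_2, so H_1 = Z.

As a check, the Euler characteristic is 6 − 6 = 0, which agrees with 1 − 1 = 0.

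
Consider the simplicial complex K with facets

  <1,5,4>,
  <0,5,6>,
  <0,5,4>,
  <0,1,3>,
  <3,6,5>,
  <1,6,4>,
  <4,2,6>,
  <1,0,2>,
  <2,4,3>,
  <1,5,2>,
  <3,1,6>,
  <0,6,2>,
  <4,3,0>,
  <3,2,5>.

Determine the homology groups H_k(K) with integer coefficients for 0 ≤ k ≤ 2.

Take the total order 0 < 1 < 2 < 3 < 4 < 5 < 6 on the vertex set. Then K (dimension 2) consists of the simplices:

  0-simplices (7): [0], [1], [2], [3], [4], [5], [6]
  1-simplices (21): [0,1], [0,2], [0,3], [0,4], [0,5], [0,6], [1,2], [1,3], [1,4], [1,5], [1,6], [2,3], [2,4], [2,5], [2,6], [3,4], [3,5], [3,6], [4,5], [4,6], [5,6]
  2-simplices (14): [0,1,2], [0,1,3], [0,2,6], [0,3,4], [0,4,5], [0,5,6], [1,2,5], [1,3,6], [1,4,5], [1,4,6], [2,3,4], [2,3,5], [2,4,6], [3,5,6]

so the chain groups are C_0 ≅ Z^7, C_1 ≅ Z^21, C_2 ≅ Z^14.

∂_1: C_1 → C_0 is given by ∂[p,q] = [q] − [p]. For instance
  ∂[1,3] = [3] − [1].
As a 7×21 matrix over Z this has rank 6, with invariant factors (1,1,1,1,1,1).

The boundary map ∂_2: C_2 → C_1 maps a triangle to the signed sum of its edges. For instance
  ∂[0,2,6] = [2,6] − [0,6] + [0,2],
  ∂[1,4,5] = [4,5] − [1,5] + [1,4].
As a 21×14 matrix over Z this has rank 13, with invariant factors (1,1,1,1,1,1,1,1,1,1,1,1,1).

Reading off H_k = ker ∂_k / im ∂_{k+1}:

  H_0: rank C_0 − rank ∂_1 = 7 − 6 = 1, and the invariant factors of ∂_1 are all 1, so H_0 = Z.
  H_1: rank ker ∂_1 − rank ∂_2 = (21 − 6) − 13 = 2, and the invariant factors of ∂_2 are all 1, so H_1 = Z^2.
  H_2: rank ker ∂_2 − rank ∂_3 = (14 − 13) − 0 = 1, and there is no ∂_3, so H_2 = Z.

As a check, the Euler characteristic is 7 − 21 + 14 = 0, which agrees with 1 − 2 + 1 = 0.
(K is a triangulation of the torus T^2.)

H_0 ≅ Z,  H_1 ≅ Z^2,  H_2 ≅ Z.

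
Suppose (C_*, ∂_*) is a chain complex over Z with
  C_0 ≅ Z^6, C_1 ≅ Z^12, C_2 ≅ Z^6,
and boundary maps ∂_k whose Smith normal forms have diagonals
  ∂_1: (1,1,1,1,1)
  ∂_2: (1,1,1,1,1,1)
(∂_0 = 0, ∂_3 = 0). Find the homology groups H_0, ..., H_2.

H_0 ≅ Z,  H_1 ≅ Z,  H_2 = 0.

H_0: b_0 = 6 − 0 − 5 = 1; torsion from ∂_1 factors > 1: none. So H_0 ≅ Z.
H_1: b_1 = 12 − 5 − 6 = 1; torsion from ∂_2 factors > 1: none. So H_1 ≅ Z.
H_2: b_2 = 6 − 6 − 0 = 0; torsion from ∂_3 factors > 1: none. So H_2 ≅ 0.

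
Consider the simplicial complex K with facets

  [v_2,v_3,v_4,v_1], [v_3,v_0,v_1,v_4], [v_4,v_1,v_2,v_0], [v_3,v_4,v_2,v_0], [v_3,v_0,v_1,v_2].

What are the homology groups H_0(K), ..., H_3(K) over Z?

H_0 ≅ Z,  H_1 = 0,  H_2 = 0,  H_3 ≅ Z.

We work with the vertex ordering v_0 < v_1 < v_2 < v_3 < v_4. The simplices of K, each written with vertices in increasing order, are:

  0-simplices (5): [v_0], [v_1], [v_2], [v_3], [v_4]
  1-simplices (10): [v_0,v_1], [v_0,v_2], [v_0,v_3], [v_0,v_4], [v_1,v_2], [v_1,v_3], [v_1,v_4], [v_2,v_3], [v_2,v_4], [v_3,v_4]
  2-simplices (10): [v_0,v_1,v_2], [v_0,v_1,v_3], [v_0,v_1,v_4], [v_0,v_2,v_3], [v_0,v_2,v_4], [v_0,v_3,v_4], [v_1,v_2,v_3], [v_1,v_2,v_4], [v_1,v_3,v_4], [v_2,v_3,v_4]
  3-simplices (5): [v_0,v_1,v_2,v_3], [v_0,v_1,v_2,v_4], [v_0,v_1,v_3,v_4], [v_0,v_2,v_3,v_4], [v_1,v_2,v_3,v_4]

so the chain groups are C_0 ≅ Z^5, C_1 ≅ Z^10, C_2 ≅ Z^10, C_3 ≅ Z^5.

The boundary map ∂_1: C_1 → C_0 sends each edge [p,q] (with p < q) to q − p. For instance
  ∂[v_1,v_4] = [v_4] − [v_1].
The 5×10 boundary matrix has rank 4 and Smith normal form diag(1,1,1,1).

∂_2: C_2 → C_1 sends each 2-simplex [p,q,r] to [q,r] − [p,r] + [p,q]. For instance
  ∂[v_1,v_3,v_4] = [v_3,v_4] − [v_1,v_4] + [v_1,v_3],
  ∂[v_1,v_2,v_4] = [v_2,v_4] − [v_1,v_4] + [v_1,v_2].
The 10×10 boundary matrix has rank 6 and Smith normal form diag(1,1,1,1,1,1).

The boundary map ∂_3: C_3 → C_2 sends each 3-simplex σ to the alternating sum Σ_i (−1)^i (σ with its i-th vertex removed). For instance
  ∂[v_0,v_1,v_3,v_4] = [v_1,v_3,v_4] − [v_0,v_3,v_4] + [v_0,v_1,v_4] − [v_0,v_1,v_3],
  ∂[v_0,v_1,v_2,v_4] = [v_1,v_2,v_4] − [v_0,v_2,v_4] + [v_0,v_1,v_4] − [v_0,v_1,v_2].
The resulting 10×5 matrix has rank 4, and its Smith normal form has invariant factors (1,1,1,1).

Computing H_k = (kernel of ∂_k) / (image of ∂_{k+1}):

  H_0: rank C_0 − rank ∂_1 = 5 − 4 = 1, and the invariant factors of ∂_1 are all 1, so H_0 = Z.
  H_1: rank ker ∂_1 − rank ∂_2 = (10 − 4) − 6 = 0, and the invariant factors of ∂_2 are all 1, so H_1 = 0.
  H_2: rank ker ∂_2 − rank ∂_3 = (10 − 6) − 4 = 0, and the invariant factors of ∂_3 are all 1, so H_2 = 0.
  H_3: rank ker ∂_3 − rank ∂_4 = (5 − 4) − 0 = 1, and there is no ∂_4, so H_3 = Z.

(K is a triangulation of the 3-sphere S^3.)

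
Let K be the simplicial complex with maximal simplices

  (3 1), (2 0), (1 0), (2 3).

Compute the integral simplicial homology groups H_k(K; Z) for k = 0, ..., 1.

We work with the vertex ordering 0 < 1 < 2 < 3. The simplices of K, each written with vertices in increasing order, are:

  0-simplices (4): [0], [1], [2], [3]
  1-simplices (4): [0,1], [0,2], [1,3], [2,3]

giving chain groups C_0 ≅ Z^4, C_1 ≅ Z^4.

∂_1: C_1 → C_0 is given by ∂[p,q] = [q] − [p]. For instance
  ∂[1,3] = [3] − [1].
This gives a 4×4 integer matrix of rank 3; reducing to Smith normal form yields diagonal entries (1,1,1).

Computing H_k = (kernel of ∂_k) / (image of ∂_{k+1}):

  H_0: rank C_0 − rank ∂_1 = 4 − 3 = 1, and the invariant factors of ∂_1 are all 1, so H_0 = Z.
  H_1: rank ker ∂_1 − rank ∂_2 = (4 − 3) − 0 = 1, and there is no ∂_2, so H_1 = Z.

As a check, the Euler characteristic is 4 − 4 = 0, which agrees with 1 − 1 = 0.

H_0 = Z,  H_1 = Z.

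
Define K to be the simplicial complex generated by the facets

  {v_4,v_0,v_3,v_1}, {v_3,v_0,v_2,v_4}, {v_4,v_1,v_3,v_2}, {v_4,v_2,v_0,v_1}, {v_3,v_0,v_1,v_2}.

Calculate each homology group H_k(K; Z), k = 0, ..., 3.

K has 5 vertices, 10 edges, 10 triangles, 5 3-simplices.
rank ∂_0 = 0, rank ∂_1 = 4 ⇒ b_0 = 5 − 0 − 4 = 1; all invariant factors of ∂_1 are 1 so no torsion. So H_0 = Z.
rank ∂_1 = 4, rank ∂_2 = 6 ⇒ b_1 = 10 − 4 − 6 = 0; all invariant factors of ∂_2 are 1 so no torsion. So H_1 = 0.
rank ∂_2 = 6, rank ∂_3 = 4 ⇒ b_2 = 10 − 6 − 4 = 0; all invariant factors of ∂_3 are 1 so no torsion. So H_2 = 0.
rank ∂_3 = 4, rank ∂_4 = 0 ⇒ b_3 = 5 − 4 − 0 = 1. So H_3 = Z.

H_0 = Z,  H_1 = 0,  H_2 = 0,  H_3 = Z.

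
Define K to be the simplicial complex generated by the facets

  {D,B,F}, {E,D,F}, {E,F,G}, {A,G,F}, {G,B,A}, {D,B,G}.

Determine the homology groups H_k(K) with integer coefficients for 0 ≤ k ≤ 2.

Take the total order A < B < D < E < F < G on the vertex set. Then K (dimension 2) consists of the simplices:

  0-simplices (6): A, B, D, E, F, G
  1-simplices (12): AB, AF, AG, BD, BF, BG, DE, DF, DG, EF, EG, FG
  2-simplices (6): ABG, AFG, BDF, BDG, DEF, EFG

giving chain groups C_0 ≅ Z^6, C_1 ≅ Z^12, C_2 ≅ Z^6.

Boundary ∂_1: C_1 → C_0 sends each edge [p,q] (with p < q) to q − p.
As a 6×12 matrix over Z this has rank 5, with invariant factors (1,1,1,1,1).

∂_2: C_2 → C_1 maps a triangle to the signed sum of its edges. For instance
  ∂BDG = DG − BG + BD,
  ∂BDF = DF − BF + BD.
This gives a 12×6 integer matrix of rank 6; reducing to Smith normal form yields diagonal entries (1,1,1,1,1,1).

From H_k ≅ ker(∂_k) / im(∂_{k+1}) we obtain:

  H_0: rank C_0 − rank ∂_1 = 6 − 5 = 1, and the invariant factors of ∂_1 are all 1, so H_0 = Z.
  H_1: rank ker ∂_1 − rank ∂_2 = (12 − 5) − 6 = 1, and the invariant factors of ∂_2 are all 1, so H_1 = Z.
  H_2: rank ker ∂_2 − rank ∂_3 = (6 − 6) − 0 = 0, and there is no ∂_3, so H_2 = 0.

(K is a triangulation of the cylinder S^1 x I.)

H_0 = Z,  H_1 = Z,  H_2 = 0.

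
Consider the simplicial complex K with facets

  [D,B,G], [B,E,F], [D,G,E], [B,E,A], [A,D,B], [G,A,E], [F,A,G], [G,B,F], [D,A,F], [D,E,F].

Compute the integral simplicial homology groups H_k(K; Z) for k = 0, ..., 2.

H_0 ≅ Z,  H_1 ≅ Z/2,  H_2 = 0.

Take the total order A < B < D < E < F < G on the vertex set. Then K (dimension 2) consists of the simplices:

  0-simplices (6): A, B, D, E, F, G
  1-simplices (15): AB, AD, AE, AF, AG, BD, BE, BF, BG, DE, DF, DG, EF, EG, FG
  2-simplices (10): ABD, ABE, ADF, AEG, AFG, BDG, BEF, BFG, DEF, DEG

giving chain groups C_0 ≅ Z^6, C_1 ≅ Z^15, C_2 ≅ Z^10.

∂_1: C_1 → C_0 maps an edge to its endpoints' difference, ∂[p,q] = q − p. For instance
  ∂DE = E − D.
The 6×15 boundary matrix has rank 5 and Smith normal form diag(1,1,1,1,1).

The boundary map ∂_2: C_2 → C_1 sends each 2-simplex [p,q,r] to [q,r] − [p,r] + [p,q]. For instance
  ∂ABE = BE − AE + AB,
  ∂BEF = EF − BF + BE.
As a 15×10 matrix over Z this has rank 10, with invariant factors (1,1,1,1,1,1,1,1,1,2).

Now H_k = ker ∂_k / im ∂_{k+1}, so:

  H_0: rank C_0 − rank ∂_1 = 6 − 5 = 1, and the invariant factors of ∂_1 are all 1, so H_0 = Z.
  H_1: rank ker ∂_1 − rank ∂_2 = (15 − 5) − 10 = 0, and ∂_2 has invariant factor 2 > 1, so H_1 = Z/2.
  H_2: rank ker ∂_2 − rank ∂_3 = (10 − 10) − 0 = 0, and there is no ∂_3, so H_2 = 0.

(K is a triangulation of the real projective plane RP^2.)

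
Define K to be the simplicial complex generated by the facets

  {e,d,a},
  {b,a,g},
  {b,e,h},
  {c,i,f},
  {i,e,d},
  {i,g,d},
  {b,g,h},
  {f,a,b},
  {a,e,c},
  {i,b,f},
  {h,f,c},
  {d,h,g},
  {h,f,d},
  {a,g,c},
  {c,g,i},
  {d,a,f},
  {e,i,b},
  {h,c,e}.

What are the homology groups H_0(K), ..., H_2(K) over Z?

We work with the vertex ordering a < b < c < d < e < f < g < h < i. The simplices of K, each written with vertices in increasing order, are:

  0-simplices (9): a, b, c, d, e, f, g, h, i
  1-simplices (27): ab, ac, ad, ae, af, ag, be, bf, bg, bh, bi, ce, cf, cg, ch, ci, de, df, dg, dh, di, eh, ei, fh, fi, gh, gi
  2-simplices (18): abf, abg, ace, acg, ade, adf, beh, bei, bfi, bgh, ceh, cfh, cfi, cgi, dei, dfh, dgh, dgi

so the chain groups are C_0 ≅ Z^9, C_1 ≅ Z^27, C_2 ≅ Z^18.

∂_1: C_1 → C_0 is given by ∂[p,q] = [q] − [p].
This gives a 9×27 integer matrix of rank 8; reducing to Smith normal form yields diagonal entries (1,1,1,1,1,1,1,1).

The boundary map ∂_2: C_2 → C_1 maps a triangle to the signed sum of its edges. For instance
  ∂ade = de − ae + ad,
  ∂abf = bf − af + ab.
The 27×18 boundary matrix has rank 17 and Smith normal form diag(1,1,1,1,1,1,1,1,1,1,1,1,1,1,1,1,1).

Now H_k = ker ∂_k / im ∂_{k+1}, so:

  H_0: rank C_0 − rank ∂_1 = 9 − 8 = 1, and the invariant factors of ∂_1 are all 1, so H_0 = Z.
  H_1: rank ker ∂_1 − rank ∂_2 = (27 − 8) − 17 = 2, and the invariant factors of ∂_2 are all 1, so H_1 = Z^2.
  H_2: rank ker ∂_2 − rank ∂_3 = (18 − 17) − 0 = 1, and there is no ∂_3, so H_2 = Z.

As a check, the Euler characteristic is 9 − 27 + 18 = 0, which agrees with 1 − 2 + 1 = 0.

H_0 = Z,  H_1 = Z^2,  H_2 = Z.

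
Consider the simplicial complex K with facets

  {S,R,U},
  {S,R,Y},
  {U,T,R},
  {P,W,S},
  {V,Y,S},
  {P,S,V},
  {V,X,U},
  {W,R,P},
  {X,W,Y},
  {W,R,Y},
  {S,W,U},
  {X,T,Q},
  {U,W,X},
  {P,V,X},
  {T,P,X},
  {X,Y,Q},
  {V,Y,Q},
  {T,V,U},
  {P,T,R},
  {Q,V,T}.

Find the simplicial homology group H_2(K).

H_2 = 0.

We work with the vertex ordering P < Q < R < S < T < U < V < W < X < Y. The simplices of K, each written with vertices in increasing order, are:

  0-simplices (10): P, Q, R, S, T, U, V, W, X, Y
  1-simplices (30): PR, PS, PT, PV, PW, PX, QT, QV, QX, QY, RS, RT, RU, RW, RY, SU, SV, SW, SY, TU, TV, TX, UV, UW, UX, VX, VY, WX, WY, XY
  2-simplices (20): PRT, PRW, PSV, PSW, PTX, PVX, QTV, QTX, QVY, QXY, RSU, RSY, RTU, RWY, SUW, SVY, TUV, UVX, UWX, WXY

so the chain groups are C_0 ≅ Z^10, C_1 ≅ Z^30, C_2 ≅ Z^20.

∂_1: C_1 → C_0 maps an edge to its endpoints' difference, ∂[p,q] = q − p. For instance
  ∂TU = U − T.
As a 10×30 matrix over Z this has rank 9, with invariant factors (1,1,1,1,1,1,1,1,1).

∂_2: C_2 → C_1 sends each 2-simplex [p,q,r] to [q,r] − [p,r] + [p,q]. For instance
  ∂PRT = RT − PT + PR,
  ∂UWX = WX − UX + UW.
The resulting 30×20 matrix has rank 20, and its Smith normal form has invariant factors (1,1,1,1,1,1,1,1,1,1,1,1,1,1,1,1,1,1,1,2).

Computing H_k = (kernel of ∂_k) / (image of ∂_{k+1}):

  H_2: rank ker ∂_2 − rank ∂_3 = (20 − 20) − 0 = 0, and there is no ∂_3, so H_2 ≅ 0.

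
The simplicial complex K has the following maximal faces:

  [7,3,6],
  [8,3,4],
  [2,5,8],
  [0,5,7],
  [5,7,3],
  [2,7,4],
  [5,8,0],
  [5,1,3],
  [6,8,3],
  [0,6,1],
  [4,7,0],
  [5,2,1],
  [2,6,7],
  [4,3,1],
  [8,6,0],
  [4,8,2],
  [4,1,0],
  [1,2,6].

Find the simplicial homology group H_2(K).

Fix the vertex order 0 < 1 < 2 < 3 < 4 < 5 < 6 < 7 < 8 and write every simplex with vertices in increasing order. Then dim K = 2 and the simplices of K are:

  0-simplices (9): [0], [1], [2], [3], [4], [5], [6], [7], [8]
  1-simplices (27): (27 of them)
  2-simplices (18): [0,1,4], [0,1,6], [0,4,7], [0,5,7], [0,5,8], [0,6,8], [1,2,5], [1,2,6], [1,3,4], [1,3,5], [2,4,7], [2,4,8], [2,5,8], [2,6,7], [3,4,8], [3,5,7], [3,6,7], [3,6,8]

giving chain groups C_0 ≅ Z^9, C_1 ≅ Z^27, C_2 ≅ Z^18.

The boundary map ∂_1: C_1 → C_0 sends each edge [p,q] (with p < q) to q − p. For instance
  ∂[3,5] = [5] − [3].
As a 9×27 matrix over Z this has rank 8, with invariant factors (1,1,1,1,1,1,1,1).

The boundary map ∂_2: C_2 → C_1 sends each 2-simplex [p,q,r] to [q,r] − [p,r] + [p,q]. For instance
  ∂[2,5,8] = [5,8] − [2,8] + [2,5],
  ∂[3,6,7] = [6,7] − [3,7] + [3,6].
This gives a 27×18 integer matrix of rank 17; reducing to Smith normal form yields diagonal entries (1,1,1,1,1,1,1,1,1,1,1,1,1,1,1,1,1).

Reading off H_k = ker ∂_k / im ∂_{k+1}:

  H_2: rank ker ∂_2 − rank ∂_3 = (18 − 17) − 0 = 1, and there is no ∂_3, so H_2 = Z.

(K is a triangulation of the torus T^2.)

H_2 = Z.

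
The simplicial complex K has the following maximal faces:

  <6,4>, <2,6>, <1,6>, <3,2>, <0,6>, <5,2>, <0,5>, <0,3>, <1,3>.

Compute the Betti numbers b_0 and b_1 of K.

b_0 = 1, b_1 = 3.

Take the total order 0 < 1 < 2 < 3 < 4 < 5 < 6 on the vertex set. Then K (dimension 1) consists of the simplices:

  0-simplices (7): [0], [1], [2], [3], [4], [5], [6]
  1-simplices (9): [0,3], [0,5], [0,6], [1,3], [1,6], [2,3], [2,5], [2,6], [4,6]

giving chain groups C_0 ≅ Z^7, C_1 ≅ Z^9.

∂_1: C_1 → C_0 maps an edge to its endpoints' difference, ∂[p,q] = q − p.
As a 7×9 matrix over Z this has rank 6, with invariant factors (1,1,1,1,1,1).

From H_k ≅ ker(∂_k) / im(∂_{k+1}) we obtain:

  H_0: rank C_0 − rank ∂_1 = 7 − 6 = 1, and the invariant factors of ∂_1 are all 1, so H_0 ≅ Z.
  H_1: rank ker ∂_1 − rank ∂_2 = (9 − 6) − 0 = 3, and there is no ∂_2, so H_1 ≅ Z^3.

Hence the Betti numbers are b_0 = 1, b_1 = 3.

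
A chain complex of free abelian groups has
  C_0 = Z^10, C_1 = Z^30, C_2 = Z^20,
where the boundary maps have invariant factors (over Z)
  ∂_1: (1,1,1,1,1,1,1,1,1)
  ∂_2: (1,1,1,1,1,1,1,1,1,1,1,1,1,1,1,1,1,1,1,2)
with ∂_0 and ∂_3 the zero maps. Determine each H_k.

H_0 ≅ Z,  H_1 ≅ Z ⊕ Z/2,  H_2 = 0.

H_0: b_0 = 10 − 0 − 9 = 1; torsion from ∂_1 factors > 1: none. So H_0 ≅ Z.
H_1: b_1 = 30 − 9 − 20 = 1; torsion from ∂_2 factors > 1: [2]. So H_1 ≅ Z ⊕ Z/2.
H_2: b_2 = 20 − 20 − 0 = 0; torsion from ∂_3 factors > 1: none. So H_2 ≅ 0.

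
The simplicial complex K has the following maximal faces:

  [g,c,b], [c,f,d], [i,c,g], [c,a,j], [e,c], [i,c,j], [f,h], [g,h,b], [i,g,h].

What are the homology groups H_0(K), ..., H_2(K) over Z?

H_0 = Z,  H_1 = Z,  H_2 = 0.

Take the total order a < b < c < d < e < f < g < h < i < j on the vertex set. Then K (dimension 2) consists of the simplices:

  0-simplices (10): a, b, c, d, e, f, g, h, i, j
  1-simplices (17): ac, aj, bc, bg, bh, cd, ce, cf, cg, ci, cj, df, fh, gh, gi, hi, ij
  2-simplices (7): acj, bcg, bgh, cdf, cgi, cij, ghi

giving chain groups C_0 ≅ Z^10, C_1 ≅ Z^17, C_2 ≅ Z^7.

∂_1: C_1 → C_0 maps an edge to its endpoints' difference, ∂[p,q] = q − p. For instance
  ∂fh = h − f.
The 10×17 boundary matrix has rank 9 and Smith normal form diag(1,1,1,1,1,1,1,1,1).

The boundary map ∂_2: C_2 → C_1 sends each 2-simplex [p,q,r] to [q,r] − [p,r] + [p,q]. For instance
  ∂bcg = cg − bg + bc,
  ∂bgh = gh − bh + bg.
As a 17×7 matrix over Z this has rank 7, with invariant factors (1,1,1,1,1,1,1).

Now H_k = ker ∂_k / im ∂_{k+1}, so:

  H_0: rank C_0 − rank ∂_1 = 10 − 9 = 1, and the invariant factors of ∂_1 are all 1, so H_0 ≅ Z.
  H_1: rank ker ∂_1 − rank ∂_2 = (17 − 9) − 7 = 1, and the invariant factors of ∂_2 are all 1, so H_1 ≅ Z.
  H_2: rank ker ∂_2 − rank ∂_3 = (7 − 7) − 0 = 0, and there is no ∂_3, so H_2 ≅ 0.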